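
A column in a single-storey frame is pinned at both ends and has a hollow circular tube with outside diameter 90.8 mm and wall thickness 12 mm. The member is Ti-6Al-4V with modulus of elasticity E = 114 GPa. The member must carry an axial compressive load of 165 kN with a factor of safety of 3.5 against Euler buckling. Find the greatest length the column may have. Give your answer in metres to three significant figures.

Inner diameter d_i = 90.8 − 2×12 = 66.80 mm
I = π(d_o⁴ − d_i⁴)/64 = π(90.8⁴ − 66.80⁴)/64 = 2.359×10^6 mm⁴
I = 2.359×10^-6 m⁴
Required critical load P_cr = n·P = 3.5 × 165 = 577.5 kN = 5.775×10^5 N
From P_cr = π²EI/(K·L)²:  L = (1/K)·√(π²EI/P_cr) = (1/1)·√(π²×1.14×10^11×2.359×10^-6/5.775×10^5)
L = 2.14 m

L_max ≈ 2.14 m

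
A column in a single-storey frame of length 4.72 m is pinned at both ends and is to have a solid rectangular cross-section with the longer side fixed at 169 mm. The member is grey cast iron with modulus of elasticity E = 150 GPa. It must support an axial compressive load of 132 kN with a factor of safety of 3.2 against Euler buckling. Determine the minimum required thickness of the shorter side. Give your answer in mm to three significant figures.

b ≈ 76.7 mm

Required P_cr = n·P = 3.2 × 132 = 422.4 kN
L_e = K·L = 1 × 4.72 = 4.720 m
Required I = P_cr·L_e²/(π²E) = 4.224×10^5 × 4.720² / (π² × 1.50×10^11) = 6.356×10^-6 m⁴
I_req = 6.356×10^6 mm⁴
Rectangle, weak axis: I_min = h·b³/12 with h = 169 mm fixed  ⇒  b = (12I/h)^(1/3) = 76.7 mm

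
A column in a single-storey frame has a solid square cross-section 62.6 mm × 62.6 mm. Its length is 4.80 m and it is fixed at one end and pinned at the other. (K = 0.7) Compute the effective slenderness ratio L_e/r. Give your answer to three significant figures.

I = a⁴/12 = 62.6⁴/12 = 1.280×10^6 mm⁴
A = 3.919×10^3 mm²;  r_min = √(I/A) = √(1.280×10^6/3.919×10^3) = 18.07 mm
L_e = K·L = 0.7 × 4.80 m = 3.360 m = 3360.0 mm
λ = L_e / r_min = 3360.0 / 18.07 = 186

λ ≈ 186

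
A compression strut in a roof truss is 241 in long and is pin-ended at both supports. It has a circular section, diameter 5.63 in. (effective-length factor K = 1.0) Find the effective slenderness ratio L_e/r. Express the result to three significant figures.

λ ≈ 171

I = πd⁴/64 = π×5.63⁴/64 = 49.32 in⁴
A = 24.89 in²;  r_min = √(I/A) = √(49.32/24.89) = 1.408 in
L_e = K·L = 1 × 241 = 241.0 in
λ = L_e / r_min = 241.00 / 1.408 = 171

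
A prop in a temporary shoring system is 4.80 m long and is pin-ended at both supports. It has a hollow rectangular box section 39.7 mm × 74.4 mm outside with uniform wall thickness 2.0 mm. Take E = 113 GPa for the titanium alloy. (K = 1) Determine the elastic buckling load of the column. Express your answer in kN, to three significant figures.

P_cr ≈ 5.86 kN

Inner dimensions: h_i = 74.4 − 2×2.0 = 70.40 mm, b_i = 39.7 − 2×2.0 = 35.70 mm
Weak-axis I_min = (h_o·b_o³ − h_i·b_i³)/12 with b_o = 39.7, b_i = 35.70 mm (shorter outer/inner sides).
I_min = (74.4×39.7³ − 70.40×35.70³)/12 = 1.210×10^5 mm⁴
I = 1.210×10^5 mm⁴ = 1.210×10^-7 m⁴
Effective length L_e = K·L = 1 × 4.80 = 4.800 m
P_cr = π²EI / L_e² = π² × 113×10⁹ × 1.210×10^-7 / 4.800² = 5.858×10^3 N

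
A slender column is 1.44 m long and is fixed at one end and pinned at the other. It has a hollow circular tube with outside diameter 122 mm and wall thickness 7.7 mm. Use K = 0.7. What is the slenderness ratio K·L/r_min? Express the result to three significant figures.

Inner diameter d_i = 122 − 2×7.7 = 106.6 mm
I = π(d_o⁴ − d_i⁴)/64 = π(122⁴ − 106.6⁴)/64 = 4.536×10^6 mm⁴
A = 2.765×10^3 mm²;  r_min = √(I/A) = √(4.536×10^6/2.765×10^3) = 40.50 mm
L_e = K·L = 0.7 × 1.44 m = 1.008 m = 1008.0 mm
λ = L_e / r_min = 1008.0 / 40.50 = 24.9

λ ≈ 24.9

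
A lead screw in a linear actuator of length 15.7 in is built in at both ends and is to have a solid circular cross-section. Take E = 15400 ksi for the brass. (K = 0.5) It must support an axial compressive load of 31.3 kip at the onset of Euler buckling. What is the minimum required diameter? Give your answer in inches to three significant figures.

d ≈ 0.713 in

L_e = K·L = 0.5 × 15.7 = 7.850 in
Required I = P_cr·L_e²/(π²E) = 3.130×10^4 × 7.850² / (π² × 1.54×10^7) = 1.269×10^-2 in⁴
Solid circle: I = πd⁴/64  ⇒  d = (64I/π)^(1/4) = (64×1.269×10^-2/π)^(1/4) = 0.713 in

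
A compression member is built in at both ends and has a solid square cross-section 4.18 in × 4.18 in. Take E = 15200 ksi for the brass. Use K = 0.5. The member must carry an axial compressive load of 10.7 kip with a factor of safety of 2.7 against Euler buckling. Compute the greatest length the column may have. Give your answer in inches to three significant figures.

I = a⁴/12 = 4.18⁴/12 = 25.44 in⁴
Required critical load P_cr = n·P = 2.7 × 10.7 = 28.89 kip = 2.889×10^4 lb
From P_cr = π²EI/(K·L)²:  L = (1/K)·√(π²EI/P_cr) = (1/0.5)·√(π²×1.52×10^7×25.44/2.889×10^4)
L = 727 in

L_max ≈ 727 in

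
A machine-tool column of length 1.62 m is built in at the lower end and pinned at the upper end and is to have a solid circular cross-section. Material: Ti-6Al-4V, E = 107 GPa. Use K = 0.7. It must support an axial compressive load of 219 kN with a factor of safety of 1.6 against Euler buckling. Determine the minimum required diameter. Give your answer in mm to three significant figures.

Required P_cr = n·P = 1.6 × 219 = 350.4 kN
L_e = K·L = 0.7 × 1.62 = 1.134 m
Required I = P_cr·L_e²/(π²E) = 3.504×10^5 × 1.134² / (π² × 1.07×10^11) = 4.267×10^-7 m⁴
I_req = 4.267×10^5 mm⁴
Solid circle: I = πd⁴/64  ⇒  d = (64I/π)^(1/4) = (64×4.267×10^5/π)^(1/4) = 54.3 mm

d ≈ 54.3 mm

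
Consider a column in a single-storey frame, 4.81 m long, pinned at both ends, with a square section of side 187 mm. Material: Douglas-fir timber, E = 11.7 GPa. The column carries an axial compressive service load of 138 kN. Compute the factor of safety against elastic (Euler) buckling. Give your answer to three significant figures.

I = a⁴/12 = 187⁴/12 = 1.019×10^8 mm⁴
I = 1.019×10^8 mm⁴ = 1.019×10^-4 m⁴
Effective length L_e = K·L = 1 × 4.81 = 4.810 m
P_cr = π²EI / L_e² = π² × 11.7×10⁹ × 1.019×10^-4 / 4.810² = 5.086×10^5 N
Factor of safety n = P_cr / P = 508.61 / 138 = 3.69

n ≈ 3.69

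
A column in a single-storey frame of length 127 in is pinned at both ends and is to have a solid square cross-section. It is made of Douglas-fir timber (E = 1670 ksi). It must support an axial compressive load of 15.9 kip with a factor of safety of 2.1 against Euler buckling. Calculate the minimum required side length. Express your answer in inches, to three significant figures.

a ≈ 4.45 in

Required P_cr = n·P = 2.1 × 15.9 = 33.39 kip
L_e = K·L = 1 × 127 = 127.0 in
Required I = P_cr·L_e²/(π²E) = 3.339×10^4 × 127.0² / (π² × 1.67×10^6) = 32.67 in⁴
Solid square: I = a⁴/12  ⇒  a = (12I)^(1/4) = (12×32.67)^(1/4) = 4.45 in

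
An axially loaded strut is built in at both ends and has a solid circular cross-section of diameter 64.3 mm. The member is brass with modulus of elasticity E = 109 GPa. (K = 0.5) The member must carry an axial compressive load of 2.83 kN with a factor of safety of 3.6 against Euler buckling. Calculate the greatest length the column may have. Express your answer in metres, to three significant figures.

I = πd⁴/64 = π×64.3⁴/64 = 8.391×10^5 mm⁴
I = 8.391×10^-7 m⁴
Required critical load P_cr = n·P = 3.6 × 2.83 = 10.19 kN = 1.019×10^4 N
From P_cr = π²EI/(K·L)²:  L = (1/K)·√(π²EI/P_cr) = (1/0.5)·√(π²×1.09×10^11×8.391×10^-7/1.019×10^4)
L = 18.8 m

L_max ≈ 18.8 m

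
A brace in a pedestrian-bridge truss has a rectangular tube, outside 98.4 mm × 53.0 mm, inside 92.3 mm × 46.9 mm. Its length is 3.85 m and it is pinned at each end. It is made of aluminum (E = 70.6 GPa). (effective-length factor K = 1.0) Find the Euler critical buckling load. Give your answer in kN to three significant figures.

P_cr ≈ 20.1 kN

Weak-axis I_min = (h_o·b_o³ − h_i·b_i³)/12 with b_o = 53.0, b_i = 46.90 mm (shorter outer/inner sides).
I_min = (98.4×53.0³ − 92.30×46.90³)/12 = 4.273×10^5 mm⁴
I = 4.273×10^5 mm⁴ = 4.273×10^-7 m⁴
Effective length L_e = K·L = 1 × 3.85 = 3.850 m
P_cr = π²EI / L_e² = π² × 70.6×10⁹ × 4.273×10^-7 / 3.850² = 2.009×10^4 N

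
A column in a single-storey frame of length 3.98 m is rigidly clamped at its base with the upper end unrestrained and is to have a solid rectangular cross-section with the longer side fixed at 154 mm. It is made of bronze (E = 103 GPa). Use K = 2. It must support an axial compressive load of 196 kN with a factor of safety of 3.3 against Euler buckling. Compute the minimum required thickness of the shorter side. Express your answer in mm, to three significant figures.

b ≈ 146 mm

Required P_cr = n·P = 3.3 × 196 = 646.8 kN
L_e = K·L = 2 × 3.98 = 7.960 m
Required I = P_cr·L_e²/(π²E) = 6.468×10^5 × 7.960² / (π² × 1.03×10^11) = 4.031×10^-5 m⁴
I_req = 4.031×10^7 mm⁴
Rectangle, weak axis: I_min = h·b³/12 with h = 154 mm fixed  ⇒  b = (12I/h)^(1/3) = 146 mm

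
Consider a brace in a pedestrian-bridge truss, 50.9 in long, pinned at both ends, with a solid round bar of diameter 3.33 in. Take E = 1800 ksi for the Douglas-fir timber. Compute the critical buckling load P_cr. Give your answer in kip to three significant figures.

I = πd⁴/64 = π×3.33⁴/64 = 6.036 in⁴
Effective length L_e = K·L = 1 × 50.9 = 50.90 in
P_cr = π²EI / L_e² = π² × 1800×10³ × 6.036 / 50.90² = 4.139×10^4 lb

P_cr ≈ 41.4 kip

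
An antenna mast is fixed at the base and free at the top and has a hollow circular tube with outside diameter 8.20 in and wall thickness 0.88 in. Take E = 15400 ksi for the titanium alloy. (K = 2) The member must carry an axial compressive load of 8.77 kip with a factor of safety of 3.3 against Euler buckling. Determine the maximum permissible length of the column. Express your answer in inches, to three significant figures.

L_max ≈ 425 in

Inner diameter d_i = 8.20 − 2×0.88 = 6.440 in
I = π(d_o⁴ − d_i⁴)/64 = π(8.20⁴ − 6.440⁴)/64 = 137.5 in⁴
Required critical load P_cr = n·P = 3.3 × 8.77 = 28.94 kip = 2.894×10^4 lb
From P_cr = π²EI/(K·L)²:  L = (1/K)·√(π²EI/P_cr) = (1/2)·√(π²×1.54×10^7×137.5/2.894×10^4)
L = 425 in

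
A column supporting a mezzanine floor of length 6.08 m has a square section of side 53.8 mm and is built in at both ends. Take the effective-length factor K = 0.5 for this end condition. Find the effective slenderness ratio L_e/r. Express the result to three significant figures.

I = a⁴/12 = 53.8⁴/12 = 6.981×10^5 mm⁴
A = 2.894×10^3 mm²;  r_min = √(I/A) = √(6.981×10^5/2.894×10^3) = 15.53 mm
L_e = K·L = 0.5 × 6.08 m = 3.040 m = 3040.0 mm
λ = L_e / r_min = 3040.0 / 15.53 = 196

λ ≈ 196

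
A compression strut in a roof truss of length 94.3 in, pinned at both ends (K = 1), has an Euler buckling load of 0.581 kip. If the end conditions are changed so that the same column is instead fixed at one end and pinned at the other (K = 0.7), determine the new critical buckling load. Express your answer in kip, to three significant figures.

P_cr ≈ 1.19 kip

P_cr ∝ 1/K², so P_cr,new = P_cr,old × (K_old/K_new)² = 0.581 × (1/0.7)²
= 0.581 × 2.041 = 1.19 kip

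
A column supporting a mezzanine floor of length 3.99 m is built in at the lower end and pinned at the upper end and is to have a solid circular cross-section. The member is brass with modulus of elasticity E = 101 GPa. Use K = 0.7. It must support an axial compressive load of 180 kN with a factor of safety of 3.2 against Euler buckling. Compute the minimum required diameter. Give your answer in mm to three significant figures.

d ≈ 97.9 mm

Required P_cr = n·P = 3.2 × 180 = 576.0 kN
L_e = K·L = 0.7 × 3.99 = 2.793 m
Required I = P_cr·L_e²/(π²E) = 5.760×10^5 × 2.793² / (π² × 1.01×10^11) = 4.508×10^-6 m⁴
I_req = 4.508×10^6 mm⁴
Solid circle: I = πd⁴/64  ⇒  d = (64I/π)^(1/4) = (64×4.508×10^6/π)^(1/4) = 97.9 mm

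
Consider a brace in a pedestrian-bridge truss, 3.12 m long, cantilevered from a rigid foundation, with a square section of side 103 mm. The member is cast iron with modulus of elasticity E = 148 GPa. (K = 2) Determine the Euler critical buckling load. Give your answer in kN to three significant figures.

I = a⁴/12 = 103⁴/12 = 9.379×10^6 mm⁴
I = 9.379×10^6 mm⁴ = 9.379×10^-6 m⁴
Effective length L_e = K·L = 2 × 3.12 = 6.240 m
P_cr = π²EI / L_e² = π² × 148×10⁹ × 9.379×10^-6 / 6.240² = 3.519×10^5 N

P_cr ≈ 352 kN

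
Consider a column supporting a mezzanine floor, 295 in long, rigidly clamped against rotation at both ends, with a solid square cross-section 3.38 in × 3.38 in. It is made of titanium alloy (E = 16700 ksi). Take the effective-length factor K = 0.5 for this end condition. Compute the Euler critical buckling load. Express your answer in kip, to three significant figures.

I = a⁴/12 = 3.38⁴/12 = 10.88 in⁴
Effective length L_e = K·L = 0.5 × 295 = 147.5 in
P_cr = π²EI / L_e² = π² × 16700×10³ × 10.88 / 147.5² = 8.240×10^4 lb

P_cr ≈ 82.4 kip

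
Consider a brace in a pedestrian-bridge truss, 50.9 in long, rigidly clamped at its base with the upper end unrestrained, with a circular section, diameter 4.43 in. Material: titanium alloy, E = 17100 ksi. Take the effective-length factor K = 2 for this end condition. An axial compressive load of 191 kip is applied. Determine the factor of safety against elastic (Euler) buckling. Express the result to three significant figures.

I = πd⁴/64 = π×4.43⁴/64 = 18.91 in⁴
Effective length L_e = K·L = 2 × 50.9 = 101.8 in
P_cr = π²EI / L_e² = π² × 17100×10³ × 18.91 / 101.8² = 3.079×10^5 lb
Factor of safety n = P_cr / P = 307.88 / 191 = 1.61

n ≈ 1.61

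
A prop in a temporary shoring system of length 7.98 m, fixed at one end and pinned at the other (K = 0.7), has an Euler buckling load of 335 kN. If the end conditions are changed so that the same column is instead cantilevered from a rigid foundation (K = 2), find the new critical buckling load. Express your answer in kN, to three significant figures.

P_cr ∝ 1/K², so P_cr,new = P_cr,old × (K_old/K_new)² = 335 × (0.7/2)²
= 335 × 0.1225 = 41.0 kN

P_cr ≈ 41.0 kN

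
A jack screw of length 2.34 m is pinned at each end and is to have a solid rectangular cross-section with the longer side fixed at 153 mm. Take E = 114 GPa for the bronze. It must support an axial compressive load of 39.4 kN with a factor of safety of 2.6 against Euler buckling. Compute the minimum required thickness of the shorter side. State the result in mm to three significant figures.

Required P_cr = n·P = 2.6 × 39.4 = 102.4 kN
L_e = K·L = 1 × 2.34 = 2.340 m
Required I = P_cr·L_e²/(π²E) = 1.024×10^5 × 2.340² / (π² × 1.14×10^11) = 4.985×10^-7 m⁴
I_req = 4.985×10^5 mm⁴
Rectangle, weak axis: I_min = h·b³/12 with h = 153 mm fixed  ⇒  b = (12I/h)^(1/3) = 33.9 mm

b ≈ 33.9 mm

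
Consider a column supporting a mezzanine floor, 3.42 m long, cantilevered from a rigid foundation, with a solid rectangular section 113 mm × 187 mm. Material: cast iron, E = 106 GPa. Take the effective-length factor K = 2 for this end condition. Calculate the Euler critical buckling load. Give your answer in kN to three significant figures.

Buckling occurs about the weak axis: I_min = h·b³/12 with b = 113 mm (the shorter side).
I_min = 187×113³/12 = 2.249×10^7 mm⁴
I = 2.249×10^7 mm⁴ = 2.249×10^-5 m⁴
Effective length L_e = K·L = 2 × 3.42 = 6.840 m
P_cr = π²EI / L_e² = π² × 106×10⁹ × 2.249×10^-5 / 6.840² = 5.028×10^5 N

P_cr ≈ 503 kN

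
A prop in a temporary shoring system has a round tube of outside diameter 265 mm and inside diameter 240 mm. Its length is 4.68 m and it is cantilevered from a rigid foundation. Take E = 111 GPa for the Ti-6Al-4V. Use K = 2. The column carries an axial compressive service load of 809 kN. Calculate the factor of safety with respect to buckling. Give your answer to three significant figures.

n ≈ 1.22

d_o = 265 mm, d_i = 240 mm
I = π(d_o⁴ − d_i⁴)/64 = π(265⁴ − 240.0⁴)/64 = 7.922×10^7 mm⁴
I = 7.922×10^7 mm⁴ = 7.922×10^-5 m⁴
Effective length L_e = K·L = 2 × 4.68 = 9.360 m
P_cr = π²EI / L_e² = π² × 111×10⁹ × 7.922×10^-5 / 9.360² = 9.906×10^5 N
Factor of safety n = P_cr / P = 990.58 / 809 = 1.22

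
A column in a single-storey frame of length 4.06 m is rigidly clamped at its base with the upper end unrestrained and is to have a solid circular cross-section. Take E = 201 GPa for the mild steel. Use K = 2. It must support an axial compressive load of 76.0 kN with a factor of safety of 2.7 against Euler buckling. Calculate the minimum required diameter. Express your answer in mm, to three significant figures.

d ≈ 109 mm

Required P_cr = n·P = 2.7 × 76.0 = 205.2 kN
L_e = K·L = 2 × 4.06 = 8.120 m
Required I = P_cr·L_e²/(π²E) = 2.052×10^5 × 8.120² / (π² × 2.01×10^11) = 6.820×10^-6 m⁴
I_req = 6.820×10^6 mm⁴
Solid circle: I = πd⁴/64  ⇒  d = (64I/π)^(1/4) = (64×6.820×10^6/π)^(1/4) = 109 mm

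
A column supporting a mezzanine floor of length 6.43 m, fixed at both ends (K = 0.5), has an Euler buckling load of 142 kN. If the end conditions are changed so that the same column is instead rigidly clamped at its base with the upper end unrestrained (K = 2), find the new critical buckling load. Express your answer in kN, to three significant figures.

P_cr ∝ 1/K², so P_cr,new = P_cr,old × (K_old/K_new)² = 142 × (0.5/2)²
= 142 × 0.06250 = 8.88 kN

P_cr ≈ 8.88 kN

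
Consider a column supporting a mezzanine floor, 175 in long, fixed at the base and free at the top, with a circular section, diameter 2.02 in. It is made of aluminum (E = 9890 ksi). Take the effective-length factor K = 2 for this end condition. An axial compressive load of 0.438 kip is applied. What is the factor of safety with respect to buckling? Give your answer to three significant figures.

I = πd⁴/64 = π×2.02⁴/64 = 0.8173 in⁴
Effective length L_e = K·L = 2 × 175 = 350.0 in
P_cr = π²EI / L_e² = π² × 9890×10³ × 0.8173 / 350.0² = 651.2 lb
Factor of safety n = P_cr / P = 0.65123 / 0.438 = 1.49

n ≈ 1.49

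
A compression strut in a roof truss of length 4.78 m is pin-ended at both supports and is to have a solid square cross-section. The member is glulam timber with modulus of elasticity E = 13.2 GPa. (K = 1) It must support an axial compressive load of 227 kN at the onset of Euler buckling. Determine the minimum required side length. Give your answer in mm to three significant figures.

a ≈ 148 mm

L_e = K·L = 1 × 4.78 = 4.780 m
Required I = P_cr·L_e²/(π²E) = 2.270×10^5 × 4.780² / (π² × 1.32×10^10) = 3.981×10^-5 m⁴
I_req = 3.981×10^7 mm⁴
Solid square: I = a⁴/12  ⇒  a = (12I)^(1/4) = (12×3.981×10^7)^(1/4) = 148 mm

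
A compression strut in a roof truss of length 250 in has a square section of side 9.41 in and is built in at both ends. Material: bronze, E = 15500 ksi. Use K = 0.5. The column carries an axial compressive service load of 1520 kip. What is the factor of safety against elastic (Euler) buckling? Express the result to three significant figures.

I = a⁴/12 = 9.41⁴/12 = 653.4 in⁴
Effective length L_e = K·L = 0.5 × 250 = 125.0 in
P_cr = π²EI / L_e² = π² × 15500×10³ × 653.4 / 125.0² = 6.397×10^6 lb
Factor of safety n = P_cr / P = 6397.2 / 1520 = 4.21

n ≈ 4.21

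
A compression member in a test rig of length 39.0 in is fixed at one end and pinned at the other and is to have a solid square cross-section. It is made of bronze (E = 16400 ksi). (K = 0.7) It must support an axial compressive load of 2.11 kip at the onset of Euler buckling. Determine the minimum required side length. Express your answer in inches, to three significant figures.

L_e = K·L = 0.7 × 39.0 = 27.30 in
Required I = P_cr·L_e²/(π²E) = 2.110×10^3 × 27.30² / (π² × 1.64×10^7) = 9.715×10^-3 in⁴
Solid square: I = a⁴/12  ⇒  a = (12I)^(1/4) = (12×9.715×10^-3)^(1/4) = 0.584 in

a ≈ 0.584 in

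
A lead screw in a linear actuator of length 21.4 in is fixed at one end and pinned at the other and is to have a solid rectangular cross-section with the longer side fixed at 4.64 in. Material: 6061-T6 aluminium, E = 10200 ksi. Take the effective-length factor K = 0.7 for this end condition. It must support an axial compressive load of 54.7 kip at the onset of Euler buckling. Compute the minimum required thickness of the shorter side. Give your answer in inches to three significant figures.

b ≈ 0.681 in

L_e = K·L = 0.7 × 21.4 = 14.98 in
Required I = P_cr·L_e²/(π²E) = 5.470×10^4 × 14.98² / (π² × 1.02×10^7) = 0.1219 in⁴
Rectangle, weak axis: I_min = h·b³/12 with h = 4.64 in fixed  ⇒  b = (12I/h)^(1/3) = 0.681 in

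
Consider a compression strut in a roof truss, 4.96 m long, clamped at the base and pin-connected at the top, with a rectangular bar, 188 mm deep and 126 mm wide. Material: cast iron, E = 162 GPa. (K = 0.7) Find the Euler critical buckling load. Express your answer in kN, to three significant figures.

P_cr ≈ 4160 kN

Buckling occurs about the weak axis: I_min = h·b³/12 with b = 126 mm (the shorter side).
I_min = 188×126³/12 = 3.134×10^7 mm⁴
I = 3.134×10^7 mm⁴ = 3.134×10^-5 m⁴
Effective length L_e = K·L = 0.7 × 4.96 = 3.472 m
P_cr = π²EI / L_e² = π² × 162×10⁹ × 3.134×10^-5 / 3.472² = 4.157×10^6 N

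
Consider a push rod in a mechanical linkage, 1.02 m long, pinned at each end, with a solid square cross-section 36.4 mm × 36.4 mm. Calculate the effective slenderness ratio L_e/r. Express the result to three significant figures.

For a square r = a/√12 = 36.4/√12 = 10.51 mm
L_e = K·L = 1 × 1.02 m = 1.020 m = 1020.0 mm
λ = L_e / r_min = 1020.0 / 10.51 = 97.1

λ ≈ 97.1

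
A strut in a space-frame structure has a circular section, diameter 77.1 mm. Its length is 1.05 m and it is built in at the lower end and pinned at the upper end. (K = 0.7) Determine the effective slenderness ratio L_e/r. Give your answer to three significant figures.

For a solid circle r = d/4 = 77.1/4 = 19.27 mm
L_e = K·L = 0.7 × 1.05 m = 0.7350 m = 735.00 mm
λ = L_e / r_min = 735.00 / 19.27 = 38.1

λ ≈ 38.1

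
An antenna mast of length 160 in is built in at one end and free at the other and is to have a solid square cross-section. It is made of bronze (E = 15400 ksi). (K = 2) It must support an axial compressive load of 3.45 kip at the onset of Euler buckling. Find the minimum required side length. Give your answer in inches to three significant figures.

L_e = K·L = 2 × 160 = 320.0 in
Required I = P_cr·L_e²/(π²E) = 3.450×10^3 × 320.0² / (π² × 1.54×10^7) = 2.324 in⁴
Solid square: I = a⁴/12  ⇒  a = (12I)^(1/4) = (12×2.324)^(1/4) = 2.30 in

a ≈ 2.30 in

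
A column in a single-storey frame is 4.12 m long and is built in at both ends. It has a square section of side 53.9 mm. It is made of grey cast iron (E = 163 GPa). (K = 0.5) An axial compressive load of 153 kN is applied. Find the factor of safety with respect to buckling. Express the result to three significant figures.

n ≈ 1.74

I = a⁴/12 = 53.9⁴/12 = 7.034×10^5 mm⁴
I = 7.034×10^5 mm⁴ = 7.034×10^-7 m⁴
Effective length L_e = K·L = 0.5 × 4.12 = 2.060 m
P_cr = π²EI / L_e² = π² × 163×10⁹ × 7.034×10^-7 / 2.060² = 2.666×10^5 N
Factor of safety n = P_cr / P = 266.64 / 153 = 1.74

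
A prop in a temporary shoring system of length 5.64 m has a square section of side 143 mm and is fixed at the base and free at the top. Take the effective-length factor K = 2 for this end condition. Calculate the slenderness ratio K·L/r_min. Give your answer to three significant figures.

λ ≈ 273

For a square r = a/√12 = 143/√12 = 41.28 mm
L_e = K·L = 2 × 5.64 m = 11.28 m = 11280 mm
λ = L_e / r_min = 11280 / 41.28 = 273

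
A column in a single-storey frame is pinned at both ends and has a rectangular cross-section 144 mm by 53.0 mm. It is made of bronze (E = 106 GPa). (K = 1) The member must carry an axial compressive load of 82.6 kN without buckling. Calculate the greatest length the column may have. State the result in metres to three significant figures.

Buckling occurs about the weak axis: I_min = h·b³/12 with b = 53.0 mm (the shorter side).
I_min = 144×53.0³/12 = 1.787×10^6 mm⁴
I = 1.787×10^-6 m⁴
At the buckling limit P_cr = P = 8.260×10^4 N
From P_cr = π²EI/(K·L)²:  L = (1/K)·√(π²EI/P_cr) = (1/1)·√(π²×1.06×10^11×1.787×10^-6/8.260×10^4)
L = 4.76 m

L_max ≈ 4.76 m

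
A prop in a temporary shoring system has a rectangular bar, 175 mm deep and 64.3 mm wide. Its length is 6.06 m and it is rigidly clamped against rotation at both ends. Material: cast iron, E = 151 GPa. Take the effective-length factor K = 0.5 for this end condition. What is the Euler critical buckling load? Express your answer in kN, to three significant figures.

Buckling occurs about the weak axis: I_min = h·b³/12 with b = 64.3 mm (the shorter side).
I_min = 175×64.3³/12 = 3.877×10^6 mm⁴
I = 3.877×10^6 mm⁴ = 3.877×10^-6 m⁴
Effective length L_e = K·L = 0.5 × 6.06 = 3.030 m
P_cr = π²EI / L_e² = π² × 151×10⁹ × 3.877×10^-6 / 3.030² = 6.293×10^5 N

P_cr ≈ 629 kN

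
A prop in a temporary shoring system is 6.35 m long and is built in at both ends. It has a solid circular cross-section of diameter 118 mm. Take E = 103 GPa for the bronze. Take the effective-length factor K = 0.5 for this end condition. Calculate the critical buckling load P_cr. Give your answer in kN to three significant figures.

I = πd⁴/64 = π×118⁴/64 = 9.517×10^6 mm⁴
I = 9.517×10^6 mm⁴ = 9.517×10^-6 m⁴
Effective length L_e = K·L = 0.5 × 6.35 = 3.175 m
P_cr = π²EI / L_e² = π² × 103×10⁹ × 9.517×10^-6 / 3.175² = 9.597×10^5 N

P_cr ≈ 960 kN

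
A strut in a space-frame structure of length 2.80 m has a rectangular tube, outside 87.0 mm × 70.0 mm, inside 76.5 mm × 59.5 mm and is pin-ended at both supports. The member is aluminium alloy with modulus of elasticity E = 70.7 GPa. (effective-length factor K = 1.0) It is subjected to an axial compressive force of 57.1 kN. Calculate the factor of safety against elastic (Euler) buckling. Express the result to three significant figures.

n ≈ 1.78

Weak-axis I_min = (h_o·b_o³ − h_i·b_i³)/12 with b_o = 70.0, b_i = 59.50 mm (shorter outer/inner sides).
I_min = (87.0×70.0³ − 76.50×59.50³)/12 = 1.144×10^6 mm⁴
I = 1.144×10^6 mm⁴ = 1.144×10^-6 m⁴
Effective length L_e = K·L = 1 × 2.80 = 2.800 m
P_cr = π²EI / L_e² = π² × 70.7×10⁹ × 1.144×10^-6 / 2.800² = 1.018×10^5 N
Factor of safety n = P_cr / P = 101.81 / 57.1 = 1.78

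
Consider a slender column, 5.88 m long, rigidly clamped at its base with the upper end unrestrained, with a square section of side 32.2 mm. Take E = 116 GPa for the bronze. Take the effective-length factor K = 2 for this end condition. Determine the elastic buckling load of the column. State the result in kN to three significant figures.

I = a⁴/12 = 32.2⁴/12 = 8.959×10^4 mm⁴
I = 8.959×10^4 mm⁴ = 8.959×10^-8 m⁴
Effective length L_e = K·L = 2 × 5.88 = 11.76 m
P_cr = π²EI / L_e² = π² × 116×10⁹ × 8.959×10^-8 / 11.76² = 741.6 N

P_cr ≈ 0.742 kN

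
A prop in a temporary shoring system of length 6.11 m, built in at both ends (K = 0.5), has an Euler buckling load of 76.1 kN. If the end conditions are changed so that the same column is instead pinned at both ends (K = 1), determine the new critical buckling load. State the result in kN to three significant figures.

P_cr ∝ 1/K², so P_cr,new = P_cr,old × (K_old/K_new)² = 76.1 × (0.5/1)²
= 76.1 × 0.2500 = 19.0 kN

P_cr ≈ 19.0 kN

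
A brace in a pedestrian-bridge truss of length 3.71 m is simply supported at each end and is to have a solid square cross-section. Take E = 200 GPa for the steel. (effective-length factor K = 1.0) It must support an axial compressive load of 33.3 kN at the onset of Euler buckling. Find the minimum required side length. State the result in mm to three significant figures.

a ≈ 40.9 mm

L_e = K·L = 1 × 3.71 = 3.710 m
Required I = P_cr·L_e²/(π²E) = 3.330×10^4 × 3.710² / (π² × 2.00×10^11) = 2.322×10^-7 m⁴
I_req = 2.322×10^5 mm⁴
Solid square: I = a⁴/12  ⇒  a = (12I)^(1/4) = (12×2.322×10^5)^(1/4) = 40.9 mm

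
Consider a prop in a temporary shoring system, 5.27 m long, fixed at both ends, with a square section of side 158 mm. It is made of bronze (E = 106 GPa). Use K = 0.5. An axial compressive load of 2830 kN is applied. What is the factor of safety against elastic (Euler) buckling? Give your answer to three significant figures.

I = a⁴/12 = 158⁴/12 = 5.193×10^7 mm⁴
I = 5.193×10^7 mm⁴ = 5.193×10^-5 m⁴
Effective length L_e = K·L = 0.5 × 5.27 = 2.635 m
P_cr = π²EI / L_e² = π² × 106×10⁹ × 5.193×10^-5 / 2.635² = 7.825×10^6 N
Factor of safety n = P_cr / P = 7825.1 / 2830 = 2.77

n ≈ 2.77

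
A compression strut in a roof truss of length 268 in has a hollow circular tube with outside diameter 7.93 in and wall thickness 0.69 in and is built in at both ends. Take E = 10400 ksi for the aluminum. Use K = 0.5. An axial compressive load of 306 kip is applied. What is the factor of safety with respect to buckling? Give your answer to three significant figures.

n ≈ 1.94

Inner diameter d_i = 7.93 − 2×0.69 = 6.550 in
I = π(d_o⁴ − d_i⁴)/64 = π(7.93⁴ − 6.550⁴)/64 = 103.8 in⁴
Effective length L_e = K·L = 0.5 × 268 = 134.0 in
P_cr = π²EI / L_e² = π² × 10400×10³ × 103.8 / 134.0² = 5.932×10^5 lb
Factor of safety n = P_cr / P = 593.16 / 306 = 1.94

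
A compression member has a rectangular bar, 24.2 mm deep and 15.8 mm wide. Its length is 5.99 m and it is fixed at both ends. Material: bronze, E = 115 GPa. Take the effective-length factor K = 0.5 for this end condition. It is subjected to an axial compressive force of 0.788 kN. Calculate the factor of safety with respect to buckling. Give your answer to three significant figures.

n ≈ 1.28

Buckling occurs about the weak axis: I_min = h·b³/12 with b = 15.8 mm (the shorter side).
I_min = 24.2×15.8³/12 = 7.954×10^3 mm⁴
I = 7.954×10^3 mm⁴ = 7.954×10^-9 m⁴
Effective length L_e = K·L = 0.5 × 5.99 = 2.995 m
P_cr = π²EI / L_e² = π² × 115×10⁹ × 7.954×10^-9 / 2.995² = 1.006×10^3 N
Factor of safety n = P_cr / P = 1.0065 / 0.788 = 1.28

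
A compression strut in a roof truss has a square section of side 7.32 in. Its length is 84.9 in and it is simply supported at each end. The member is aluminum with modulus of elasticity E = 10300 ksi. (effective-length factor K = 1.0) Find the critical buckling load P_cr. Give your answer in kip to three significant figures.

I = a⁴/12 = 7.32⁴/12 = 239.3 in⁴
Effective length L_e = K·L = 1 × 84.9 = 84.90 in
P_cr = π²EI / L_e² = π² × 10300×10³ × 239.3 / 84.90² = 3.374×10^6 lb

P_cr ≈ 3370 kip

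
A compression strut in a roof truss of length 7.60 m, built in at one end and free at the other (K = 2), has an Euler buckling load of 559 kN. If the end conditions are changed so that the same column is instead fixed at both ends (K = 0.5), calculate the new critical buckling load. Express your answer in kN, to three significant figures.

P_cr ∝ 1/K², so P_cr,new = P_cr,old × (K_old/K_new)² = 559 × (2/0.5)²
= 559 × 16.00 = 8940 kN

P_cr ≈ 8940 kN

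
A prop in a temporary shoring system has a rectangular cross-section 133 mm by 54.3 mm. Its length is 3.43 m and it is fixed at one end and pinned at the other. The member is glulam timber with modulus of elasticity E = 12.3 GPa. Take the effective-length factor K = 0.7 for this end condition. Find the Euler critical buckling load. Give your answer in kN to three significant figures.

P_cr ≈ 37.4 kN

Buckling occurs about the weak axis: I_min = h·b³/12 with b = 54.3 mm (the shorter side).
I_min = 133×54.3³/12 = 1.774×10^6 mm⁴
I = 1.774×10^6 mm⁴ = 1.774×10^-6 m⁴
Effective length L_e = K·L = 0.7 × 3.43 = 2.401 m
P_cr = π²EI / L_e² = π² × 12.3×10⁹ × 1.774×10^-6 / 2.401² = 3.737×10^4 N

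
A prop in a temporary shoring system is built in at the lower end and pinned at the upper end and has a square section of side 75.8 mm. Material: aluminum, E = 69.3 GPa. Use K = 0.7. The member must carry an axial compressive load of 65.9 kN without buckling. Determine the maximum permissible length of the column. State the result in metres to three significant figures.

I = a⁴/12 = 75.8⁴/12 = 2.751×10^6 mm⁴
I = 2.751×10^-6 m⁴
At the buckling limit P_cr = P = 6.590×10^4 N
From P_cr = π²EI/(K·L)²:  L = (1/K)·√(π²EI/P_cr) = (1/0.7)·√(π²×6.93×10^10×2.751×10^-6/6.590×10^4)
L = 7.63 m

L_max ≈ 7.63 m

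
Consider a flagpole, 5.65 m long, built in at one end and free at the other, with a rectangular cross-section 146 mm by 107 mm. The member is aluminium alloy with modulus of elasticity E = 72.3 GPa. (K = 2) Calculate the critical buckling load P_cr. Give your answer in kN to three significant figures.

Buckling occurs about the weak axis: I_min = h·b³/12 with b = 107 mm (the shorter side).
I_min = 146×107³/12 = 1.490×10^7 mm⁴
I = 1.490×10^7 mm⁴ = 1.490×10^-5 m⁴
Effective length L_e = K·L = 2 × 5.65 = 11.30 m
P_cr = π²EI / L_e² = π² × 72.3×10⁹ × 1.490×10^-5 / 11.30² = 8.329×10^4 N

P_cr ≈ 83.3 kN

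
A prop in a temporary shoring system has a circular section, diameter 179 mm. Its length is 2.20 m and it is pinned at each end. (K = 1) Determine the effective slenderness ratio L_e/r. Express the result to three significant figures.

For a solid circle r = d/4 = 179/4 = 44.75 mm
L_e = K·L = 1 × 2.20 m = 2.200 m = 2200.0 mm
λ = L_e / r_min = 2200.0 / 44.75 = 49.2

λ ≈ 49.2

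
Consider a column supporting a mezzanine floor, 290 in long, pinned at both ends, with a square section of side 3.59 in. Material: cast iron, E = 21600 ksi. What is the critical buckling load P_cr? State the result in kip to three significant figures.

P_cr ≈ 35.1 kip

I = a⁴/12 = 3.59⁴/12 = 13.84 in⁴
Effective length L_e = K·L = 1 × 290 = 290.0 in
P_cr = π²EI / L_e² = π² × 21600×10³ × 13.84 / 290.0² = 3.509×10^4 lb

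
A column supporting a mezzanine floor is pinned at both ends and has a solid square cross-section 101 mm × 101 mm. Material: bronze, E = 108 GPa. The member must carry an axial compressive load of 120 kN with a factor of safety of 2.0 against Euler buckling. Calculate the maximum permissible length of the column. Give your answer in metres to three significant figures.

L_max ≈ 6.21 m

I = a⁴/12 = 101⁴/12 = 8.672×10^6 mm⁴
I = 8.672×10^-6 m⁴
Required critical load P_cr = n·P = 2.0 × 120 = 240.0 kN = 2.400×10^5 N
From P_cr = π²EI/(K·L)²:  L = (1/K)·√(π²EI/P_cr) = (1/1)·√(π²×1.08×10^11×8.672×10^-6/2.400×10^5)
L = 6.21 m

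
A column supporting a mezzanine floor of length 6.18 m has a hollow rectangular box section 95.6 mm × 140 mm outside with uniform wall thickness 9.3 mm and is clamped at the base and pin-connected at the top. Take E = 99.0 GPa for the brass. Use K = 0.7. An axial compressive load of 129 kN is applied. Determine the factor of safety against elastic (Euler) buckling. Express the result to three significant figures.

Inner dimensions: h_i = 140 − 2×9.3 = 121.4 mm, b_i = 95.6 − 2×9.3 = 77.00 mm
Weak-axis I_min = (h_o·b_o³ − h_i·b_i³)/12 with b_o = 95.6, b_i = 77.00 mm (shorter outer/inner sides).
I_min = (140×95.6³ − 121.4×77.00³)/12 = 5.575×10^6 mm⁴
I = 5.575×10^6 mm⁴ = 5.575×10^-6 m⁴
Effective length L_e = K·L = 0.7 × 6.18 = 4.326 m
P_cr = π²EI / L_e² = π² × 99.0×10⁹ × 5.575×10^-6 / 4.326² = 2.911×10^5 N
Factor of safety n = P_cr / P = 291.07 / 129 = 2.26

n ≈ 2.26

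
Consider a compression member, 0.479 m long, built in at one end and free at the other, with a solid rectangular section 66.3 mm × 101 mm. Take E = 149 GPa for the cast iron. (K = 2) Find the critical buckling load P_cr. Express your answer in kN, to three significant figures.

P_cr ≈ 3930 kN

Buckling occurs about the weak axis: I_min = h·b³/12 with b = 66.3 mm (the shorter side).
I_min = 101×66.3³/12 = 2.453×10^6 mm⁴
I = 2.453×10^6 mm⁴ = 2.453×10^-6 m⁴
Effective length L_e = K·L = 2 × 0.479 = 0.9580 m
P_cr = π²EI / L_e² = π² × 149×10⁹ × 2.453×10^-6 / 0.9580² = 3.930×10^6 N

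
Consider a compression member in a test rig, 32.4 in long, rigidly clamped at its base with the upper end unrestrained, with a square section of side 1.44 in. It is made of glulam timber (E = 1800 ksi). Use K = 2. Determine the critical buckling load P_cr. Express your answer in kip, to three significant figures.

P_cr ≈ 1.52 kip

I = a⁴/12 = 1.44⁴/12 = 0.3583 in⁴
Effective length L_e = K·L = 2 × 32.4 = 64.80 in
P_cr = π²EI / L_e² = π² × 1800×10³ × 0.3583 / 64.80² = 1.516×10^3 lb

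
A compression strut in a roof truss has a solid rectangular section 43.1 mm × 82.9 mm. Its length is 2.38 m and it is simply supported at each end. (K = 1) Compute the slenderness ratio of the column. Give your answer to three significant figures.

For a rectangle r_min = b/√12 = 43.1/√12 = 12.44 mm
L_e = K·L = 1 × 2.38 m = 2.380 m = 2380.0 mm
λ = L_e / r_min = 2380.0 / 12.44 = 191

λ ≈ 191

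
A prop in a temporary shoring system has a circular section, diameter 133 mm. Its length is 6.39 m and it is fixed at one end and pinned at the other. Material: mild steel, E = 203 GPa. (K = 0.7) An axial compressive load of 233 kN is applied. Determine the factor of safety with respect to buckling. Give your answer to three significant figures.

I = πd⁴/64 = π×133⁴/64 = 1.536×10^7 mm⁴
I = 1.536×10^7 mm⁴ = 1.536×10^-5 m⁴
Effective length L_e = K·L = 0.7 × 6.39 = 4.473 m
P_cr = π²EI / L_e² = π² × 203×10⁹ × 1.536×10^-5 / 4.473² = 1.538×10^6 N
Factor of safety n = P_cr / P = 1538.1 / 233 = 6.60

n ≈ 6.60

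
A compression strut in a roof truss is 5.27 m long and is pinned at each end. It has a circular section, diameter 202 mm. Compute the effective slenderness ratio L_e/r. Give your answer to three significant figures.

λ ≈ 104

For a solid circle r = d/4 = 202/4 = 50.50 mm
L_e = K·L = 1 × 5.27 m = 5.270 m = 5270.0 mm
λ = L_e / r_min = 5270.0 / 50.50 = 104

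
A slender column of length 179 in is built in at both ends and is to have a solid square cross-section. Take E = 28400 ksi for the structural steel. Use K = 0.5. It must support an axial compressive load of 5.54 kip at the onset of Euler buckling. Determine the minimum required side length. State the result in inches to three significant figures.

L_e = K·L = 0.5 × 179 = 89.50 in
Required I = P_cr·L_e²/(π²E) = 5.540×10^3 × 89.50² / (π² × 2.84×10^7) = 0.1583 in⁴
Solid square: I = a⁴/12  ⇒  a = (12I)^(1/4) = (12×0.1583)^(1/4) = 1.17 in

a ≈ 1.17 in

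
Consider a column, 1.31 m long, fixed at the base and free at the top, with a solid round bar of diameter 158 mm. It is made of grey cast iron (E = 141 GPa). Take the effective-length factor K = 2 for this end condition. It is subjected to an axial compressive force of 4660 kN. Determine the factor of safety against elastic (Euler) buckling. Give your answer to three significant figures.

n ≈ 1.33

I = πd⁴/64 = π×158⁴/64 = 3.059×10^7 mm⁴
I = 3.059×10^7 mm⁴ = 3.059×10^-5 m⁴
Effective length L_e = K·L = 2 × 1.31 = 2.620 m
P_cr = π²EI / L_e² = π² × 141×10⁹ × 3.059×10^-5 / 2.620² = 6.202×10^6 N
Factor of safety n = P_cr / P = 6201.8 / 4660 = 1.33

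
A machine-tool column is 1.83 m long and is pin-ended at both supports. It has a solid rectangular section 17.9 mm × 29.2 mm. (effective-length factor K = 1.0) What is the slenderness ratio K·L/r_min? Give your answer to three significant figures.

For a rectangle r_min = b/√12 = 17.9/√12 = 5.167 mm
L_e = K·L = 1 × 1.83 m = 1.830 m = 1830.0 mm
λ = L_e / r_min = 1830.0 / 5.167 = 354

λ ≈ 354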